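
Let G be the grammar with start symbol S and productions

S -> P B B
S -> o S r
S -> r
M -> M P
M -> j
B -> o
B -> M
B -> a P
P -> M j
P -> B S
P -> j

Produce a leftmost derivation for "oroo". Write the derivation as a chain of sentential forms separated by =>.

S => PBB   [S -> P B B]
PBB => BSBB   [P -> B S]
BSBB => oSBB   [B -> o]
oSBB => orBB   [S -> r]
orBB => oroB   [B -> o]
oroB => oroo   [B -> o]

S => PBB => BSBB => oSBB => orBB => oroB => oroo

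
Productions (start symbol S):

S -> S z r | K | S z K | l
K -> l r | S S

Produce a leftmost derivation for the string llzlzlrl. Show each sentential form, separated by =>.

S => SzK => KzK => SSzK => lSzK => llzK => llzSS => llzSzKS => llzlzKS => llzlzlrS => llzlzlrl

S => SzK   [S -> S z K]
SzK => KzK   [S -> K]
KzK => SSzK   [K -> S S]
SSzK => lSzK   [S -> l]
lSzK => llzK   [S -> l]
llzK => llzSS   [K -> S S]
llzSS => llzSzKS   [S -> S z K]
llzSzKS => llzlzKS   [S -> l]
llzlzKS => llzlzlrS   [K -> l r]
llzlzlrS => llzlzlrl   [S -> l]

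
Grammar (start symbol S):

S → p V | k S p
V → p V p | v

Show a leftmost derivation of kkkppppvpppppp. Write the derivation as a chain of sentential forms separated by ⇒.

S⇒kSp⇒kkSpp⇒kkkSppp⇒kkkpVppp⇒kkkppVpppp⇒kkkpppVppppp⇒kkkppppVpppppp⇒kkkppppvpppppp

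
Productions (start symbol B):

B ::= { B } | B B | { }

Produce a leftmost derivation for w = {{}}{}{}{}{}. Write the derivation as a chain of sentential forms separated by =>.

B=>BB=>{B}B=>{{}}B=>{{}}BB=>{{}}BBB=>{{}}BBBB=>{{}}{}BBB=>{{}}{}{}BB=>{{}}{}{}{}B=>{{}}{}{}{}{}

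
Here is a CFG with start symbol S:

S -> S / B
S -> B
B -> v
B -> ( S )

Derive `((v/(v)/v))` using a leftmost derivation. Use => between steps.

S=>B=>(S)=>(B)=>((S))=>((S/B))=>((S/B/B))=>((B/B/B))=>((v/B/B))=>((v/(S)/B))=>((v/(B)/B))=>((v/(v)/B))=>((v/(v)/v))

S => B   [S -> B]
B => (S)   [B -> ( S )]
(S) => (B)   [S -> B]
(B) => ((S))   [B -> ( S )]
((S)) => ((S/B))   [S -> S / B]
((S/B)) => ((S/B/B))   [S -> S / B]
((S/B/B)) => ((B/B/B))   [S -> B]
((B/B/B)) => ((v/B/B))   [B -> v]
((v/B/B)) => ((v/(S)/B))   [B -> ( S )]
((v/(S)/B)) => ((v/(B)/B))   [S -> B]
((v/(B)/B)) => ((v/(v)/B))   [B -> v]
((v/(v)/B)) => ((v/(v)/v))   [B -> v]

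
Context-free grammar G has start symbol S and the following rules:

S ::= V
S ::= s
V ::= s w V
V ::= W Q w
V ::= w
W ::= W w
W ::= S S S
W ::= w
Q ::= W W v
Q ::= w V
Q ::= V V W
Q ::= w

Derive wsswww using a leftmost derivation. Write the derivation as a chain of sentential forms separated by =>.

S=>V=>WQw=>WwQw=>SSSwQw=>VSSwQw=>wSSwQw=>wsSwQw=>wsswQw=>wsswww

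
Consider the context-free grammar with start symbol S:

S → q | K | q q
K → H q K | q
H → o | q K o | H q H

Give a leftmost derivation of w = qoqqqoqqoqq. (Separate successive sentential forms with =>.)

S => K   [S → K]
K => HqK   [K → H q K]
HqK => qKoqK   [H → q K o]
qKoqK => qHqKoqK   [K → H q K]
qHqKoqK => qHqHqKoqK   [H → H q H]
qHqHqKoqK => qoqHqKoqK   [H → o]
qoqHqKoqK => qoqqKoqKoqK   [H → q K o]
qoqqKoqKoqK => qoqqqoqKoqK   [K → q]
qoqqqoqKoqK => qoqqqoqqoqK   [K → q]
qoqqqoqqoqK => qoqqqoqqoqq   [K → q]

S=>K=>HqK=>qKoqK=>qHqKoqK=>qHqHqKoqK=>qoqHqKoqK=>qoqqKoqKoqK=>qoqqqoqKoqK=>qoqqqoqqoqK=>qoqqqoqqoqq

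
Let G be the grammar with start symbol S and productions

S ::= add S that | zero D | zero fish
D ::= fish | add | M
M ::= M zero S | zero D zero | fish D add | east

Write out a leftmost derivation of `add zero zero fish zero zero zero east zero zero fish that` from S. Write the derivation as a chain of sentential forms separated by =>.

S => add S that => add zero D that => add zero M that => add zero M zero S that => add zero M zero S zero S that => add zero zero D zero zero S zero S that => add zero zero fish zero zero S zero S that => add zero zero fish zero zero zero D zero S that => add zero zero fish zero zero zero M zero S that => add zero zero fish zero zero zero east zero S that => add zero zero fish zero zero zero east zero zero D that => add zero zero fish zero zero zero east zero zero fish that

S => add S that   [S ::= add S that]
add S that => add zero D that   [S ::= zero D]
add zero D that => add zero M that   [D ::= M]
add zero M that => add zero M zero S that   [M ::= M zero S]
add zero M zero S that => add zero M zero S zero S that   [M ::= M zero S]
add zero M zero S zero S that => add zero zero D zero zero S zero S that   [M ::= zero D zero]
add zero zero D zero zero S zero S that => add zero zero fish zero zero S zero S that   [D ::= fish]
add zero zero fish zero zero S zero S that => add zero zero fish zero zero zero D zero S that   [S ::= zero D]
add zero zero fish zero zero zero D zero S that => add zero zero fish zero zero zero M zero S that   [D ::= M]
add zero zero fish zero zero zero M zero S that => add zero zero fish zero zero zero east zero S that   [M ::= east]
add zero zero fish zero zero zero east zero S that => add zero zero fish zero zero zero east zero zero D that   [S ::= zero D]
add zero zero fish zero zero zero east zero zero D that => add zero zero fish zero zero zero east zero zero fish that   [D ::= fish]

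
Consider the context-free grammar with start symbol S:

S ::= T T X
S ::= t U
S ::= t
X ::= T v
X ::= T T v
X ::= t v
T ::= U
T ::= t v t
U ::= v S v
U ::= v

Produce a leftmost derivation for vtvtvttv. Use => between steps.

S => TTX   [S ::= T T X]
TTX => UTX   [T ::= U]
UTX => vSvTX   [U ::= v S v]
vSvTX => vtvTX   [S ::= t]
vtvTX => vtvtvtX   [T ::= t v t]
vtvtvtX => vtvtvttv   [X ::= t v]

S => TTX => UTX => vSvTX => vtvTX => vtvtvtX => vtvtvttv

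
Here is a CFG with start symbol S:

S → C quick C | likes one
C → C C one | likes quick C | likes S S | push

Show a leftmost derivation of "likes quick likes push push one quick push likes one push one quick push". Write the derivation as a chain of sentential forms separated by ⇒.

S ⇒ C quick C   [S → C quick C]
C quick C ⇒ C C one quick C   [C → C C one]
C C one quick C ⇒ likes quick C C one quick C   [C → likes quick C]
likes quick C C one quick C ⇒ likes quick likes S S C one quick C   [C → likes S S]
likes quick likes S S C one quick C ⇒ likes quick likes C quick C S C one quick C   [S → C quick C]
likes quick likes C quick C S C one quick C ⇒ likes quick likes C C one quick C S C one quick C   [C → C C one]
likes quick likes C C one quick C S C one quick C ⇒ likes quick likes push C one quick C S C one quick C   [C → push]
likes quick likes push C one quick C S C one quick C ⇒ likes quick likes push push one quick C S C one quick C   [C → push]
likes quick likes push push one quick C S C one quick C ⇒ likes quick likes push push one quick push S C one quick C   [C → push]
likes quick likes push push one quick push S C one quick C ⇒ likes quick likes push push one quick push likes one C one quick C   [S → likes one]
likes quick likes push push one quick push likes one C one quick C ⇒ likes quick likes push push one quick push likes one push one quick C   [C → push]
likes quick likes push push one quick push likes one push one quick C ⇒ likes quick likes push push one quick push likes one push one quick push   [C → push]

S ⇒ C quick C ⇒ C C one quick C ⇒ likes quick C C one quick C ⇒ likes quick likes S S C one quick C ⇒ likes quick likes C quick C S C one quick C ⇒ likes quick likes C C one quick C S C one quick C ⇒ likes quick likes push C one quick C S C one quick C ⇒ likes quick likes push push one quick C S C one quick C ⇒ likes quick likes push push one quick push S C one quick C ⇒ likes quick likes push push one quick push likes one C one quick C ⇒ likes quick likes push push one quick push likes one push one quick C ⇒ likes quick likes push push one quick push likes one push one quick push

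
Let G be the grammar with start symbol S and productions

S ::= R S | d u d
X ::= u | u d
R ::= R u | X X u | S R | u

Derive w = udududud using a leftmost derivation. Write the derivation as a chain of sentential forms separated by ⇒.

S⇒RS⇒XXuS⇒udXuS⇒ududuS⇒udududud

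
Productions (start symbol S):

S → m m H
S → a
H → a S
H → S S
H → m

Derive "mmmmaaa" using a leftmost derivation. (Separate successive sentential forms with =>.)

S => mmH   [S → m m H]
mmH => mmSS   [H → S S]
mmSS => mmmmHS   [S → m m H]
mmmmHS => mmmmaSS   [H → a S]
mmmmaSS => mmmmaaS   [S → a]
mmmmaaS => mmmmaaa   [S → a]

S => mmH => mmSS => mmmmHS => mmmmaSS => mmmmaaS => mmmmaaa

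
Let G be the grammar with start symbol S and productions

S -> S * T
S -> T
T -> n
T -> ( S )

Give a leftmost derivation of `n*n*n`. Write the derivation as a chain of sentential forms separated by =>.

S => S*T   [S -> S * T]
S*T => S*T*T   [S -> S * T]
S*T*T => T*T*T   [S -> T]
T*T*T => n*T*T   [T -> n]
n*T*T => n*n*T   [T -> n]
n*n*T => n*n*n   [T -> n]

S => S*T => S*T*T => T*T*T => n*T*T => n*n*T => n*n*n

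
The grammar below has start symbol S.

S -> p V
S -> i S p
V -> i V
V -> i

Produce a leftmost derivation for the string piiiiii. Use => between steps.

S => pV => piV => piiV => piiiV => piiiiV => piiiiiV => piiiiii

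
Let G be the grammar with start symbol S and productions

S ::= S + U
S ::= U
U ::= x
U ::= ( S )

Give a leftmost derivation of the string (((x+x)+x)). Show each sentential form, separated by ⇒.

S ⇒ U ⇒ (S) ⇒ (U) ⇒ ((S)) ⇒ ((S+U)) ⇒ ((U+U)) ⇒ (((S)+U)) ⇒ (((S+U)+U)) ⇒ (((U+U)+U)) ⇒ (((x+U)+U)) ⇒ (((x+x)+U)) ⇒ (((x+x)+x))

S ⇒ U   [S ::= U]
U ⇒ (S)   [U ::= ( S )]
(S) ⇒ (U)   [S ::= U]
(U) ⇒ ((S))   [U ::= ( S )]
((S)) ⇒ ((S+U))   [S ::= S + U]
((S+U)) ⇒ ((U+U))   [S ::= U]
((U+U)) ⇒ (((S)+U))   [U ::= ( S )]
(((S)+U)) ⇒ (((S+U)+U))   [S ::= S + U]
(((S+U)+U)) ⇒ (((U+U)+U))   [S ::= U]
(((U+U)+U)) ⇒ (((x+U)+U))   [U ::= x]
(((x+U)+U)) ⇒ (((x+x)+U))   [U ::= x]
(((x+x)+U)) ⇒ (((x+x)+x))   [U ::= x]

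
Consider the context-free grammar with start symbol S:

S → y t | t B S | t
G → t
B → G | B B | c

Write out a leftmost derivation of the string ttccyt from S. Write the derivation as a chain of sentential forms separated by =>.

S => tBS => tBBS => tBBBS => tGBBS => ttBBS => ttcBS => ttccS => ttccyt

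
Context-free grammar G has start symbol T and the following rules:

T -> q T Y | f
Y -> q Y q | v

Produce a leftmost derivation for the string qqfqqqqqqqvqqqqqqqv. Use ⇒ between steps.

T ⇒ qTY ⇒ qqTYY ⇒ qqfYY ⇒ qqfqYqY ⇒ qqfqqYqqY ⇒ qqfqqqYqqqY ⇒ qqfqqqqYqqqqY ⇒ qqfqqqqqYqqqqqY ⇒ qqfqqqqqqYqqqqqqY ⇒ qqfqqqqqqqYqqqqqqqY ⇒ qqfqqqqqqqvqqqqqqqY ⇒ qqfqqqqqqqvqqqqqqqv

T ⇒ qTY   [T -> q T Y]
qTY ⇒ qqTYY   [T -> q T Y]
qqTYY ⇒ qqfYY   [T -> f]
qqfYY ⇒ qqfqYqY   [Y -> q Y q]
qqfqYqY ⇒ qqfqqYqqY   [Y -> q Y q]
qqfqqYqqY ⇒ qqfqqqYqqqY   [Y -> q Y q]
qqfqqqYqqqY ⇒ qqfqqqqYqqqqY   [Y -> q Y q]
qqfqqqqYqqqqY ⇒ qqfqqqqqYqqqqqY   [Y -> q Y q]
qqfqqqqqYqqqqqY ⇒ qqfqqqqqqYqqqqqqY   [Y -> q Y q]
qqfqqqqqqYqqqqqqY ⇒ qqfqqqqqqqYqqqqqqqY   [Y -> q Y q]
qqfqqqqqqqYqqqqqqqY ⇒ qqfqqqqqqqvqqqqqqqY   [Y -> v]
qqfqqqqqqqvqqqqqqqY ⇒ qqfqqqqqqqvqqqqqqqv   [Y -> v]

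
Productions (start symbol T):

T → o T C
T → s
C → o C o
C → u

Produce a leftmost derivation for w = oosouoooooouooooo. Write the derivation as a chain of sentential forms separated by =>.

T => oTC => ooTCC => oosCC => oosoCoC => oosouoC => oosouooCo => oosouoooCoo => oosouooooCooo => oosouoooooCoooo => oosouooooooCooooo => oosouoooooouooooo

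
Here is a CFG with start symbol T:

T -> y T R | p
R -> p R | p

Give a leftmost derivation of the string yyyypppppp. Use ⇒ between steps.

T ⇒ yTR ⇒ yyTRR ⇒ yyyTRRR ⇒ yyyyTRRRR ⇒ yyyypRRRR ⇒ yyyyppRRR ⇒ yyyypppRR ⇒ yyyyppppR ⇒ yyyypppppR ⇒ yyyypppppp

T ⇒ yTR   [T -> y T R]
yTR ⇒ yyTRR   [T -> y T R]
yyTRR ⇒ yyyTRRR   [T -> y T R]
yyyTRRR ⇒ yyyyTRRRR   [T -> y T R]
yyyyTRRRR ⇒ yyyypRRRR   [T -> p]
yyyypRRRR ⇒ yyyyppRRR   [R -> p]
yyyyppRRR ⇒ yyyypppRR   [R -> p]
yyyypppRR ⇒ yyyyppppR   [R -> p]
yyyyppppR ⇒ yyyypppppR   [R -> p R]
yyyypppppR ⇒ yyyypppppp   [R -> p]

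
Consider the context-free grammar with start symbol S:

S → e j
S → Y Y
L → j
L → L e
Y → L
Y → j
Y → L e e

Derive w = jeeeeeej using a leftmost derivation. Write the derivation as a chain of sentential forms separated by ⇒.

S ⇒ YY   [S → Y Y]
YY ⇒ LeeY   [Y → L e e]
LeeY ⇒ LeeeY   [L → L e]
LeeeY ⇒ LeeeeY   [L → L e]
LeeeeY ⇒ LeeeeeY   [L → L e]
LeeeeeY ⇒ LeeeeeeY   [L → L e]
LeeeeeeY ⇒ jeeeeeeY   [L → j]
jeeeeeeY ⇒ jeeeeeej   [Y → j]

S⇒YY⇒LeeY⇒LeeeY⇒LeeeeY⇒LeeeeeY⇒LeeeeeeY⇒jeeeeeeY⇒jeeeeeej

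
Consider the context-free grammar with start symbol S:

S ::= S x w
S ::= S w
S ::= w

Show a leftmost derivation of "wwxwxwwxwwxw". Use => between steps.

S => Sxw => Swxw => Sxwwxw => Swxwwxw => Sxwwxwwxw => Sxwxwwxwwxw => Swxwxwwxwwxw => wwxwxwwxwwxw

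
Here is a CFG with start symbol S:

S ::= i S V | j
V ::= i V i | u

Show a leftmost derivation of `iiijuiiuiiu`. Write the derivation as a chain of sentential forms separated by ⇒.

S⇒iSV⇒iiSVV⇒iiiSVVV⇒iiijVVV⇒iiijuVV⇒iiijuiViV⇒iiijuiiViiV⇒iiijuiiuiiV⇒iiijuiiuiiu

S ⇒ iSV   [S ::= i S V]
iSV ⇒ iiSVV   [S ::= i S V]
iiSVV ⇒ iiiSVVV   [S ::= i S V]
iiiSVVV ⇒ iiijVVV   [S ::= j]
iiijVVV ⇒ iiijuVV   [V ::= u]
iiijuVV ⇒ iiijuiViV   [V ::= i V i]
iiijuiViV ⇒ iiijuiiViiV   [V ::= i V i]
iiijuiiViiV ⇒ iiijuiiuiiV   [V ::= u]
iiijuiiuiiV ⇒ iiijuiiuiiu   [V ::= u]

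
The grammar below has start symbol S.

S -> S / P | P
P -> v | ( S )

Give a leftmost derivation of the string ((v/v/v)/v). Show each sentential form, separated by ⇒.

S ⇒ P ⇒ (S) ⇒ (S/P) ⇒ (P/P) ⇒ ((S)/P) ⇒ ((S/P)/P) ⇒ ((S/P/P)/P) ⇒ ((P/P/P)/P) ⇒ ((v/P/P)/P) ⇒ ((v/v/P)/P) ⇒ ((v/v/v)/P) ⇒ ((v/v/v)/v)

S ⇒ P   [S -> P]
P ⇒ (S)   [P -> ( S )]
(S) ⇒ (S/P)   [S -> S / P]
(S/P) ⇒ (P/P)   [S -> P]
(P/P) ⇒ ((S)/P)   [P -> ( S )]
((S)/P) ⇒ ((S/P)/P)   [S -> S / P]
((S/P)/P) ⇒ ((S/P/P)/P)   [S -> S / P]
((S/P/P)/P) ⇒ ((P/P/P)/P)   [S -> P]
((P/P/P)/P) ⇒ ((v/P/P)/P)   [P -> v]
((v/P/P)/P) ⇒ ((v/v/P)/P)   [P -> v]
((v/v/P)/P) ⇒ ((v/v/v)/P)   [P -> v]
((v/v/v)/P) ⇒ ((v/v/v)/v)   [P -> v]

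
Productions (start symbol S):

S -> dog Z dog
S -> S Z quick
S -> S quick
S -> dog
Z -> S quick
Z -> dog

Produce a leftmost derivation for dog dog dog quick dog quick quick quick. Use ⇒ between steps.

S ⇒ S quick ⇒ S Z quick quick ⇒ dog Z quick quick ⇒ dog S quick quick quick ⇒ dog dog Z dog quick quick quick ⇒ dog dog S quick dog quick quick quick ⇒ dog dog dog quick dog quick quick quick

S ⇒ S quick   [S -> S quick]
S quick ⇒ S Z quick quick   [S -> S Z quick]
S Z quick quick ⇒ dog Z quick quick   [S -> dog]
dog Z quick quick ⇒ dog S quick quick quick   [Z -> S quick]
dog S quick quick quick ⇒ dog dog Z dog quick quick quick   [S -> dog Z dog]
dog dog Z dog quick quick quick ⇒ dog dog S quick dog quick quick quick   [Z -> S quick]
dog dog S quick dog quick quick quick ⇒ dog dog dog quick dog quick quick quick   [S -> dog]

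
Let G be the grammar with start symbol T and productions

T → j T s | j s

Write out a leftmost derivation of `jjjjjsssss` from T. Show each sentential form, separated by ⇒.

T ⇒ jTs ⇒ jjTss ⇒ jjjTsss ⇒ jjjjTssss ⇒ jjjjjsssss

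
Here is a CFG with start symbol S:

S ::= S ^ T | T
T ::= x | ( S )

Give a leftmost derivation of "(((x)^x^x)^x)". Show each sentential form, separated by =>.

S => T   [S ::= T]
T => (S)   [T ::= ( S )]
(S) => (S^T)   [S ::= S ^ T]
(S^T) => (T^T)   [S ::= T]
(T^T) => ((S)^T)   [T ::= ( S )]
((S)^T) => ((S^T)^T)   [S ::= S ^ T]
((S^T)^T) => ((S^T^T)^T)   [S ::= S ^ T]
((S^T^T)^T) => ((T^T^T)^T)   [S ::= T]
((T^T^T)^T) => (((S)^T^T)^T)   [T ::= ( S )]
(((S)^T^T)^T) => (((T)^T^T)^T)   [S ::= T]
(((T)^T^T)^T) => (((x)^T^T)^T)   [T ::= x]
(((x)^T^T)^T) => (((x)^x^T)^T)   [T ::= x]
(((x)^x^T)^T) => (((x)^x^x)^T)   [T ::= x]
(((x)^x^x)^T) => (((x)^x^x)^x)   [T ::= x]

S=>T=>(S)=>(S^T)=>(T^T)=>((S)^T)=>((S^T)^T)=>((S^T^T)^T)=>((T^T^T)^T)=>(((S)^T^T)^T)=>(((T)^T^T)^T)=>(((x)^T^T)^T)=>(((x)^x^T)^T)=>(((x)^x^x)^T)=>(((x)^x^x)^x)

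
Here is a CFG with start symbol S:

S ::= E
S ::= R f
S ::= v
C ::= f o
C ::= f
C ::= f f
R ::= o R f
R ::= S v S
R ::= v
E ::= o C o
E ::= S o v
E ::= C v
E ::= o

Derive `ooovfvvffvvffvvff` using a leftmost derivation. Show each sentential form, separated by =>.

S => Rf => oRff => oSvSff => oRfvSff => ooRffvSff => ooSvSffvSff => ooRfvSffvSff => oooRffvSffvSff => oooSvSffvSffvSff => oooRfvSffvSffvSff => ooovfvSffvSffvSff => ooovfvvffvSffvSff => ooovfvvffvvffvSff => ooovfvvffvvffvvff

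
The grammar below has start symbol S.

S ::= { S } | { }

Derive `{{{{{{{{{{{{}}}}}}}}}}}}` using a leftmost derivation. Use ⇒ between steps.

S ⇒ {S}   [S ::= { S }]
{S} ⇒ {{S}}   [S ::= { S }]
{{S}} ⇒ {{{S}}}   [S ::= { S }]
{{{S}}} ⇒ {{{{S}}}}   [S ::= { S }]
{{{{S}}}} ⇒ {{{{{S}}}}}   [S ::= { S }]
{{{{{S}}}}} ⇒ {{{{{{S}}}}}}   [S ::= { S }]
{{{{{{S}}}}}} ⇒ {{{{{{{S}}}}}}}   [S ::= { S }]
{{{{{{{S}}}}}}} ⇒ {{{{{{{{S}}}}}}}}   [S ::= { S }]
{{{{{{{{S}}}}}}}} ⇒ {{{{{{{{{S}}}}}}}}}   [S ::= { S }]
{{{{{{{{{S}}}}}}}}} ⇒ {{{{{{{{{{S}}}}}}}}}}   [S ::= { S }]
{{{{{{{{{{S}}}}}}}}}} ⇒ {{{{{{{{{{{S}}}}}}}}}}}   [S ::= { S }]
{{{{{{{{{{{S}}}}}}}}}}} ⇒ {{{{{{{{{{{{}}}}}}}}}}}}   [S ::= { }]

S ⇒ {S} ⇒ {{S}} ⇒ {{{S}}} ⇒ {{{{S}}}} ⇒ {{{{{S}}}}} ⇒ {{{{{{S}}}}}} ⇒ {{{{{{{S}}}}}}} ⇒ {{{{{{{{S}}}}}}}} ⇒ {{{{{{{{{S}}}}}}}}} ⇒ {{{{{{{{{{S}}}}}}}}}} ⇒ {{{{{{{{{{{S}}}}}}}}}}} ⇒ {{{{{{{{{{{{}}}}}}}}}}}}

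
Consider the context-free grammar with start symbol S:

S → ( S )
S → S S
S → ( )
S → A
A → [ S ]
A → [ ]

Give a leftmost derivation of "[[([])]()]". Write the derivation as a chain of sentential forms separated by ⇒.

S ⇒ A ⇒ [S] ⇒ [SS] ⇒ [AS] ⇒ [[S]S] ⇒ [[(S)]S] ⇒ [[(A)]S] ⇒ [[([])]S] ⇒ [[([])]()]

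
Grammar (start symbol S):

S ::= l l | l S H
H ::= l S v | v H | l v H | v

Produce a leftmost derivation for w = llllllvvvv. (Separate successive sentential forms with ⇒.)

S ⇒ lSH   [S ::= l S H]
lSH ⇒ llSHH   [S ::= l S H]
llSHH ⇒ lllSHHH   [S ::= l S H]
lllSHHH ⇒ llllSHHHH   [S ::= l S H]
llllSHHHH ⇒ llllllHHHH   [S ::= l l]
llllllHHHH ⇒ llllllvHHH   [H ::= v]
llllllvHHH ⇒ llllllvvHH   [H ::= v]
llllllvvHH ⇒ llllllvvvH   [H ::= v]
llllllvvvH ⇒ llllllvvvv   [H ::= v]

S ⇒ lSH ⇒ llSHH ⇒ lllSHHH ⇒ llllSHHHH ⇒ llllllHHHH ⇒ llllllvHHH ⇒ llllllvvHH ⇒ llllllvvvH ⇒ llllllvvvv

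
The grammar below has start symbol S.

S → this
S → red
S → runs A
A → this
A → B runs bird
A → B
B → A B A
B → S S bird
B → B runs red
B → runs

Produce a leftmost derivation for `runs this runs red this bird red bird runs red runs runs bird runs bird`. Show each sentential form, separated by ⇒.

S ⇒ runs A   [S → runs A]
runs A ⇒ runs B runs bird   [A → B runs bird]
runs B runs bird ⇒ runs A B A runs bird   [B → A B A]
runs A B A runs bird ⇒ runs this B A runs bird   [A → this]
runs this B A runs bird ⇒ runs this B runs red A runs bird   [B → B runs red]
runs this B runs red A runs bird ⇒ runs this S S bird runs red A runs bird   [B → S S bird]
runs this S S bird runs red A runs bird ⇒ runs this runs A S bird runs red A runs bird   [S → runs A]
runs this runs A S bird runs red A runs bird ⇒ runs this runs B S bird runs red A runs bird   [A → B]
runs this runs B S bird runs red A runs bird ⇒ runs this runs S S bird S bird runs red A runs bird   [B → S S bird]
runs this runs S S bird S bird runs red A runs bird ⇒ runs this runs red S bird S bird runs red A runs bird   [S → red]
runs this runs red S bird S bird runs red A runs bird ⇒ runs this runs red this bird S bird runs red A runs bird   [S → this]
runs this runs red this bird S bird runs red A runs bird ⇒ runs this runs red this bird red bird runs red A runs bird   [S → red]
runs this runs red this bird red bird runs red A runs bird ⇒ runs this runs red this bird red bird runs red B runs bird runs bird   [A → B runs bird]
runs this runs red this bird red bird runs red B runs bird runs bird ⇒ runs this runs red this bird red bird runs red runs runs bird runs bird   [B → runs]

S ⇒ runs A ⇒ runs B runs bird ⇒ runs A B A runs bird ⇒ runs this B A runs bird ⇒ runs this B runs red A runs bird ⇒ runs this S S bird runs red A runs bird ⇒ runs this runs A S bird runs red A runs bird ⇒ runs this runs B S bird runs red A runs bird ⇒ runs this runs S S bird S bird runs red A runs bird ⇒ runs this runs red S bird S bird runs red A runs bird ⇒ runs this runs red this bird S bird runs red A runs bird ⇒ runs this runs red this bird red bird runs red A runs bird ⇒ runs this runs red this bird red bird runs red B runs bird runs bird ⇒ runs this runs red this bird red bird runs red runs runs bird runs bird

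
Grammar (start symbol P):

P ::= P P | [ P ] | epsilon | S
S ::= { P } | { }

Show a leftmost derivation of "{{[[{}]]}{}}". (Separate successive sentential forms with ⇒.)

P ⇒ S ⇒ {P} ⇒ {PP} ⇒ {SP} ⇒ {{P}P} ⇒ {{[P]}P} ⇒ {{[[P]]}P} ⇒ {{[[S]]}P} ⇒ {{[[{P}]]}P} ⇒ {{[[{}]]}P} ⇒ {{[[{}]]}S} ⇒ {{[[{}]]}{}}

P ⇒ S   [P ::= S]
S ⇒ {P}   [S ::= { P }]
{P} ⇒ {PP}   [P ::= P P]
{PP} ⇒ {SP}   [P ::= S]
{SP} ⇒ {{P}P}   [S ::= { P }]
{{P}P} ⇒ {{[P]}P}   [P ::= [ P ]]
{{[P]}P} ⇒ {{[[P]]}P}   [P ::= [ P ]]
{{[[P]]}P} ⇒ {{[[S]]}P}   [P ::= S]
{{[[S]]}P} ⇒ {{[[{P}]]}P}   [S ::= { P }]
{{[[{P}]]}P} ⇒ {{[[{}]]}P}   [P ::= epsilon]
{{[[{}]]}P} ⇒ {{[[{}]]}S}   [P ::= S]
{{[[{}]]}S} ⇒ {{[[{}]]}{}}   [S ::= { }]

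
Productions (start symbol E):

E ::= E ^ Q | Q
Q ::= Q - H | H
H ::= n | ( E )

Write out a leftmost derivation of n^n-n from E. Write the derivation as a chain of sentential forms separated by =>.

E=>E^Q=>Q^Q=>H^Q=>n^Q=>n^Q-H=>n^H-H=>n^n-H=>n^n-n

E => E^Q   [E ::= E ^ Q]
E^Q => Q^Q   [E ::= Q]
Q^Q => H^Q   [Q ::= H]
H^Q => n^Q   [H ::= n]
n^Q => n^Q-H   [Q ::= Q - H]
n^Q-H => n^H-H   [Q ::= H]
n^H-H => n^n-H   [H ::= n]
n^n-H => n^n-n   [H ::= n]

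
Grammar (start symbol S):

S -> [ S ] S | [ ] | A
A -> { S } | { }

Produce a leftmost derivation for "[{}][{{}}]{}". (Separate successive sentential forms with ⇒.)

S ⇒ [S]S ⇒ [A]S ⇒ [{}]S ⇒ [{}][S]S ⇒ [{}][A]S ⇒ [{}][{S}]S ⇒ [{}][{A}]S ⇒ [{}][{{}}]S ⇒ [{}][{{}}]A ⇒ [{}][{{}}]{}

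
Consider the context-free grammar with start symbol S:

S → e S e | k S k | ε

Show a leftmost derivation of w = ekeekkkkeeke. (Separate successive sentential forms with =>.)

S => eSe => ekSke => ekeSeke => ekeeSeeke => ekeekSkeeke => ekeekkSkkeeke => ekeekkkkeeke

S => eSe   [S → e S e]
eSe => ekSke   [S → k S k]
ekSke => ekeSeke   [S → e S e]
ekeSeke => ekeeSeeke   [S → e S e]
ekeeSeeke => ekeekSkeeke   [S → k S k]
ekeekSkeeke => ekeekkSkkeeke   [S → k S k]
ekeekkSkkeeke => ekeekkkkeeke   [S → ε]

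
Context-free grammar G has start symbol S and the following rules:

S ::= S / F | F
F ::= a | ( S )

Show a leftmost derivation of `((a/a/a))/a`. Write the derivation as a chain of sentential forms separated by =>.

S => S/F => F/F => (S)/F => (F)/F => ((S))/F => ((S/F))/F => ((S/F/F))/F => ((F/F/F))/F => ((a/F/F))/F => ((a/a/F))/F => ((a/a/a))/F => ((a/a/a))/a

S => S/F   [S ::= S / F]
S/F => F/F   [S ::= F]
F/F => (S)/F   [F ::= ( S )]
(S)/F => (F)/F   [S ::= F]
(F)/F => ((S))/F   [F ::= ( S )]
((S))/F => ((S/F))/F   [S ::= S / F]
((S/F))/F => ((S/F/F))/F   [S ::= S / F]
((S/F/F))/F => ((F/F/F))/F   [S ::= F]
((F/F/F))/F => ((a/F/F))/F   [F ::= a]
((a/F/F))/F => ((a/a/F))/F   [F ::= a]
((a/a/F))/F => ((a/a/a))/F   [F ::= a]
((a/a/a))/F => ((a/a/a))/a   [F ::= a]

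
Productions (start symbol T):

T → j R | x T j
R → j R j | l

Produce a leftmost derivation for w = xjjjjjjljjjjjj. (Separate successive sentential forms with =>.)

T=>xTj=>xjRj=>xjjRjj=>xjjjRjjj=>xjjjjRjjjj=>xjjjjjRjjjjj=>xjjjjjjRjjjjjj=>xjjjjjjljjjjjj

T => xTj   [T → x T j]
xTj => xjRj   [T → j R]
xjRj => xjjRjj   [R → j R j]
xjjRjj => xjjjRjjj   [R → j R j]
xjjjRjjj => xjjjjRjjjj   [R → j R j]
xjjjjRjjjj => xjjjjjRjjjjj   [R → j R j]
xjjjjjRjjjjj => xjjjjjjRjjjjjj   [R → j R j]
xjjjjjjRjjjjjj => xjjjjjjljjjjjj   [R → l]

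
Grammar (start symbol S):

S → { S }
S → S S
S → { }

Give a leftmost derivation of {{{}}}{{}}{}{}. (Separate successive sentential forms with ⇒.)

S ⇒ SS   [S → S S]
SS ⇒ SSS   [S → S S]
SSS ⇒ SSSS   [S → S S]
SSSS ⇒ {S}SSS   [S → { S }]
{S}SSS ⇒ {{S}}SSS   [S → { S }]
{{S}}SSS ⇒ {{{}}}SSS   [S → { }]
{{{}}}SSS ⇒ {{{}}}{S}SS   [S → { S }]
{{{}}}{S}SS ⇒ {{{}}}{{}}SS   [S → { }]
{{{}}}{{}}SS ⇒ {{{}}}{{}}{}S   [S → { }]
{{{}}}{{}}{}S ⇒ {{{}}}{{}}{}{}   [S → { }]

S⇒SS⇒SSS⇒SSSS⇒{S}SSS⇒{{S}}SSS⇒{{{}}}SSS⇒{{{}}}{S}SS⇒{{{}}}{{}}SS⇒{{{}}}{{}}{}S⇒{{{}}}{{}}{}{}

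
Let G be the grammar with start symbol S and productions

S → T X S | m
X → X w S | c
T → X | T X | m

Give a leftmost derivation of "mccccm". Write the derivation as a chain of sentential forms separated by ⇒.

S ⇒ TXS   [S → T X S]
TXS ⇒ TXXS   [T → T X]
TXXS ⇒ TXXXS   [T → T X]
TXXXS ⇒ TXXXXS   [T → T X]
TXXXXS ⇒ mXXXXS   [T → m]
mXXXXS ⇒ mcXXXS   [X → c]
mcXXXS ⇒ mccXXS   [X → c]
mccXXS ⇒ mcccXS   [X → c]
mcccXS ⇒ mccccS   [X → c]
mccccS ⇒ mccccm   [S → m]

S⇒TXS⇒TXXS⇒TXXXS⇒TXXXXS⇒mXXXXS⇒mcXXXS⇒mccXXS⇒mcccXS⇒mccccS⇒mccccm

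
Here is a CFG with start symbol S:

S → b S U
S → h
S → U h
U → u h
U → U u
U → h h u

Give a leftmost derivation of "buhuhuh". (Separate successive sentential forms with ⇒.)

S⇒bSU⇒bUhU⇒bUuhU⇒buhuhU⇒buhuhuh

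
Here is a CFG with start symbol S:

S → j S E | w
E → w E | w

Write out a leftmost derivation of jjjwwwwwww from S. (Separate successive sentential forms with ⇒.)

S ⇒ jSE   [S → j S E]
jSE ⇒ jjSEE   [S → j S E]
jjSEE ⇒ jjjSEEE   [S → j S E]
jjjSEEE ⇒ jjjwEEE   [S → w]
jjjwEEE ⇒ jjjwwEE   [E → w]
jjjwwEE ⇒ jjjwwwEE   [E → w E]
jjjwwwEE ⇒ jjjwwwwEE   [E → w E]
jjjwwwwEE ⇒ jjjwwwwwE   [E → w]
jjjwwwwwE ⇒ jjjwwwwwwE   [E → w E]
jjjwwwwwwE ⇒ jjjwwwwwww   [E → w]

S ⇒ jSE ⇒ jjSEE ⇒ jjjSEEE ⇒ jjjwEEE ⇒ jjjwwEE ⇒ jjjwwwEE ⇒ jjjwwwwEE ⇒ jjjwwwwwE ⇒ jjjwwwwwwE ⇒ jjjwwwwwww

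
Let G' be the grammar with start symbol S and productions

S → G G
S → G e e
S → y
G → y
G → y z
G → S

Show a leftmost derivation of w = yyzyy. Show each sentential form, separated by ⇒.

S ⇒ GG ⇒ yG ⇒ yS ⇒ yGG ⇒ ySG ⇒ yGGG ⇒ yyzGG ⇒ yyzyG ⇒ yyzyy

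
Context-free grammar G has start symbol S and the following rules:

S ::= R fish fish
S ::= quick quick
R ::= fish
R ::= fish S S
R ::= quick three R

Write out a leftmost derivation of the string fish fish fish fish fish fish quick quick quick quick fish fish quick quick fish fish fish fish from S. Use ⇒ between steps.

S ⇒ R fish fish ⇒ fish S S fish fish ⇒ fish R fish fish S fish fish ⇒ fish fish fish fish S fish fish ⇒ fish fish fish fish R fish fish fish fish ⇒ fish fish fish fish fish S S fish fish fish fish ⇒ fish fish fish fish fish R fish fish S fish fish fish fish ⇒ fish fish fish fish fish fish S S fish fish S fish fish fish fish ⇒ fish fish fish fish fish fish quick quick S fish fish S fish fish fish fish ⇒ fish fish fish fish fish fish quick quick quick quick fish fish S fish fish fish fish ⇒ fish fish fish fish fish fish quick quick quick quick fish fish quick quick fish fish fish fish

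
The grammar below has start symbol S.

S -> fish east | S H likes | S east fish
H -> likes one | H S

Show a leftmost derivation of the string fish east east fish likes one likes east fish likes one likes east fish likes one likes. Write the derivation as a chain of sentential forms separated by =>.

S => S H likes => S east fish H likes => S H likes east fish H likes => S east fish H likes east fish H likes => S H likes east fish H likes east fish H likes => S east fish H likes east fish H likes east fish H likes => fish east east fish H likes east fish H likes east fish H likes => fish east east fish likes one likes east fish H likes east fish H likes => fish east east fish likes one likes east fish likes one likes east fish H likes => fish east east fish likes one likes east fish likes one likes east fish likes one likes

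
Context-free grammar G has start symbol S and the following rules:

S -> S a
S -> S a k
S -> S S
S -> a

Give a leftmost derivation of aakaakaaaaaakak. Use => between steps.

S => SS   [S -> S S]
SS => SakS   [S -> S a k]
SakS => SaakS   [S -> S a]
SaakS => SakaakS   [S -> S a k]
SakaakS => aakaakS   [S -> a]
aakaakS => aakaakSak   [S -> S a k]
aakaakSak => aakaakSakak   [S -> S a k]
aakaakSakak => aakaakSSakak   [S -> S S]
aakaakSSakak => aakaakSaSakak   [S -> S a]
aakaakSaSakak => aakaakSaaSakak   [S -> S a]
aakaakSaaSakak => aakaakaaaSakak   [S -> a]
aakaakaaaSakak => aakaakaaaSSakak   [S -> S S]
aakaakaaaSSakak => aakaakaaaaSakak   [S -> a]
aakaakaaaaSakak => aakaakaaaaaakak   [S -> a]

S=>SS=>SakS=>SaakS=>SakaakS=>aakaakS=>aakaakSak=>aakaakSakak=>aakaakSSakak=>aakaakSaSakak=>aakaakSaaSakak=>aakaakaaaSakak=>aakaakaaaSSakak=>aakaakaaaaSakak=>aakaakaaaaaakak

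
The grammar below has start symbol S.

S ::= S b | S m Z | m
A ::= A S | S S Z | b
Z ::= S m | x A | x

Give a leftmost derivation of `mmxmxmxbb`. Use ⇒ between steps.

S ⇒ Sb ⇒ Sbb ⇒ SmZbb ⇒ SmZmZbb ⇒ SmZmZmZbb ⇒ mmZmZmZbb ⇒ mmxmZmZbb ⇒ mmxmxmZbb ⇒ mmxmxmxbb

S ⇒ Sb   [S ::= S b]
Sb ⇒ Sbb   [S ::= S b]
Sbb ⇒ SmZbb   [S ::= S m Z]
SmZbb ⇒ SmZmZbb   [S ::= S m Z]
SmZmZbb ⇒ SmZmZmZbb   [S ::= S m Z]
SmZmZmZbb ⇒ mmZmZmZbb   [S ::= m]
mmZmZmZbb ⇒ mmxmZmZbb   [Z ::= x]
mmxmZmZbb ⇒ mmxmxmZbb   [Z ::= x]
mmxmxmZbb ⇒ mmxmxmxbb   [Z ::= x]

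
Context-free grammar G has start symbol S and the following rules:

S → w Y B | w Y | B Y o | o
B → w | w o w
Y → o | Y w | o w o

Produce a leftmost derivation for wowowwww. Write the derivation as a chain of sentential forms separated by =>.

S => wY   [S → w Y]
wY => wYw   [Y → Y w]
wYw => wYww   [Y → Y w]
wYww => wYwww   [Y → Y w]
wYwww => wYwwww   [Y → Y w]
wYwwww => wowowwww   [Y → o w o]

S => wY => wYw => wYww => wYwww => wYwwww => wowowwww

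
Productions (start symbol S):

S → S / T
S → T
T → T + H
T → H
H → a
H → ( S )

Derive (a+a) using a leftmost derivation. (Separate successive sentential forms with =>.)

S => T   [S → T]
T => H   [T → H]
H => (S)   [H → ( S )]
(S) => (T)   [S → T]
(T) => (T+H)   [T → T + H]
(T+H) => (H+H)   [T → H]
(H+H) => (a+H)   [H → a]
(a+H) => (a+a)   [H → a]

S => T => H => (S) => (T) => (T+H) => (H+H) => (a+H) => (a+a)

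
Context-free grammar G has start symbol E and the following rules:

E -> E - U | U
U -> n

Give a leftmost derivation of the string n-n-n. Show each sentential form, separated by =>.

E => E-U   [E -> E - U]
E-U => E-U-U   [E -> E - U]
E-U-U => U-U-U   [E -> U]
U-U-U => n-U-U   [U -> n]
n-U-U => n-n-U   [U -> n]
n-n-U => n-n-n   [U -> n]

E=>E-U=>E-U-U=>U-U-U=>n-U-U=>n-n-U=>n-n-n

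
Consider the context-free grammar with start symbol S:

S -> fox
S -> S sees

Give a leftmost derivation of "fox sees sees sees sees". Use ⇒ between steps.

S ⇒ S sees ⇒ S sees sees ⇒ S sees sees sees ⇒ S sees sees sees sees ⇒ fox sees sees sees sees

S ⇒ S sees   [S -> S sees]
S sees ⇒ S sees sees   [S -> S sees]
S sees sees ⇒ S sees sees sees   [S -> S sees]
S sees sees sees ⇒ S sees sees sees sees   [S -> S sees]
S sees sees sees sees ⇒ fox sees sees sees sees   [S -> fox]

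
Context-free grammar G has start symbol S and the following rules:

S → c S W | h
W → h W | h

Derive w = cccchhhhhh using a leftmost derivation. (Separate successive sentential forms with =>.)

S => cSW => ccSWW => cccSWWW => ccccSWWWW => cccchWWWW => cccchhWWW => cccchhhWWW => cccchhhhWW => cccchhhhhW => cccchhhhhh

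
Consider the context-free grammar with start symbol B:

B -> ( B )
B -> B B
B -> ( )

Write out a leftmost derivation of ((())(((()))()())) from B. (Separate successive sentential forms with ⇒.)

B ⇒ (B)   [B -> ( B )]
(B) ⇒ (BB)   [B -> B B]
(BB) ⇒ ((B)B)   [B -> ( B )]
((B)B) ⇒ ((())B)   [B -> ( )]
((())B) ⇒ ((())(B))   [B -> ( B )]
((())(B)) ⇒ ((())(BB))   [B -> B B]
((())(BB)) ⇒ ((())((B)B))   [B -> ( B )]
((())((B)B)) ⇒ ((())(((B))B))   [B -> ( B )]
((())(((B))B)) ⇒ ((())(((()))B))   [B -> ( )]
((())(((()))B)) ⇒ ((())(((()))BB))   [B -> B B]
((())(((()))BB)) ⇒ ((())(((()))()B))   [B -> ( )]
((())(((()))()B)) ⇒ ((())(((()))()()))   [B -> ( )]

B ⇒ (B) ⇒ (BB) ⇒ ((B)B) ⇒ ((())B) ⇒ ((())(B)) ⇒ ((())(BB)) ⇒ ((())((B)B)) ⇒ ((())(((B))B)) ⇒ ((())(((()))B)) ⇒ ((())(((()))BB)) ⇒ ((())(((()))()B)) ⇒ ((())(((()))()()))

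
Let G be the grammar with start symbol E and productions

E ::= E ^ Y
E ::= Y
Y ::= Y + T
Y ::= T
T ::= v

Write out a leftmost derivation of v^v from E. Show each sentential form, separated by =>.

E => E^Y => Y^Y => T^Y => v^Y => v^T => v^v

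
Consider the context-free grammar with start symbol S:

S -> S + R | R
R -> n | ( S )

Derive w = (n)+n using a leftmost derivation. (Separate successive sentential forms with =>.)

S=>S+R=>R+R=>(S)+R=>(R)+R=>(n)+R=>(n)+n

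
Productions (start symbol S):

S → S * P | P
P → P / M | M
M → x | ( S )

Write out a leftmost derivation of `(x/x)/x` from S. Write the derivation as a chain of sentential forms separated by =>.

S => P => P/M => M/M => (S)/M => (P)/M => (P/M)/M => (M/M)/M => (x/M)/M => (x/x)/M => (x/x)/x

S => P   [S → P]
P => P/M   [P → P / M]
P/M => M/M   [P → M]
M/M => (S)/M   [M → ( S )]
(S)/M => (P)/M   [S → P]
(P)/M => (P/M)/M   [P → P / M]
(P/M)/M => (M/M)/M   [P → M]
(M/M)/M => (x/M)/M   [M → x]
(x/M)/M => (x/x)/M   [M → x]
(x/x)/M => (x/x)/x   [M → x]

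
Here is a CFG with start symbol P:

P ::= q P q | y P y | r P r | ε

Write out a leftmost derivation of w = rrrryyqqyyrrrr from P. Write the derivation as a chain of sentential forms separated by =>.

P=>rPr=>rrPrr=>rrrPrrr=>rrrrPrrrr=>rrrryPyrrrr=>rrrryyPyyrrrr=>rrrryyqPqyyrrrr=>rrrryyqqyyrrrr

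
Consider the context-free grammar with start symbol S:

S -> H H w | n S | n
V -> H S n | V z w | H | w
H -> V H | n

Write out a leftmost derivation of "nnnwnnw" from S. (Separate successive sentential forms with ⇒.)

S⇒nS⇒nHHw⇒nnHw⇒nnVHw⇒nnHHw⇒nnVHHw⇒nnHHHw⇒nnnHHw⇒nnnVHHw⇒nnnwHHw⇒nnnwnHw⇒nnnwnnw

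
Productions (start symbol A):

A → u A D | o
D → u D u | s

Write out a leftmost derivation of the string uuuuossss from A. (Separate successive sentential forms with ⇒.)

A⇒uAD⇒uuADD⇒uuuADDD⇒uuuuADDDD⇒uuuuoDDDD⇒uuuuosDDD⇒uuuuossDD⇒uuuuosssD⇒uuuuossss

A ⇒ uAD   [A → u A D]
uAD ⇒ uuADD   [A → u A D]
uuADD ⇒ uuuADDD   [A → u A D]
uuuADDD ⇒ uuuuADDDD   [A → u A D]
uuuuADDDD ⇒ uuuuoDDDD   [A → o]
uuuuoDDDD ⇒ uuuuosDDD   [D → s]
uuuuosDDD ⇒ uuuuossDD   [D → s]
uuuuossDD ⇒ uuuuosssD   [D → s]
uuuuosssD ⇒ uuuuossss   [D → s]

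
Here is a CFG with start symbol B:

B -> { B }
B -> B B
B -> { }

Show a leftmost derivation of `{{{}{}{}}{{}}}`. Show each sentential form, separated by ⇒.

B ⇒ {B} ⇒ {BB} ⇒ {{B}B} ⇒ {{BB}B} ⇒ {{{}B}B} ⇒ {{{}BB}B} ⇒ {{{}{}B}B} ⇒ {{{}{}{}}B} ⇒ {{{}{}{}}{B}} ⇒ {{{}{}{}}{{}}}

B ⇒ {B}   [B -> { B }]
{B} ⇒ {BB}   [B -> B B]
{BB} ⇒ {{B}B}   [B -> { B }]
{{B}B} ⇒ {{BB}B}   [B -> B B]
{{BB}B} ⇒ {{{}B}B}   [B -> { }]
{{{}B}B} ⇒ {{{}BB}B}   [B -> B B]
{{{}BB}B} ⇒ {{{}{}B}B}   [B -> { }]
{{{}{}B}B} ⇒ {{{}{}{}}B}   [B -> { }]
{{{}{}{}}B} ⇒ {{{}{}{}}{B}}   [B -> { B }]
{{{}{}{}}{B}} ⇒ {{{}{}{}}{{}}}   [B -> { }]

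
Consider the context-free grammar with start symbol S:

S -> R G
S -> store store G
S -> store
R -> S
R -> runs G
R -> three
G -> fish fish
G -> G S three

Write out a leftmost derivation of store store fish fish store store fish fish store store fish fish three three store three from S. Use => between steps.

S => store store G   [S -> store store G]
store store G => store store G S three   [G -> G S three]
store store G S three => store store G S three S three   [G -> G S three]
store store G S three S three => store store fish fish S three S three   [G -> fish fish]
store store fish fish S three S three => store store fish fish store store G three S three   [S -> store store G]
store store fish fish store store G three S three => store store fish fish store store G S three three S three   [G -> G S three]
store store fish fish store store G S three three S three => store store fish fish store store fish fish S three three S three   [G -> fish fish]
store store fish fish store store fish fish S three three S three => store store fish fish store store fish fish store store G three three S three   [S -> store store G]
store store fish fish store store fish fish store store G three three S three => store store fish fish store store fish fish store store fish fish three three S three   [G -> fish fish]
store store fish fish store store fish fish store store fish fish three three S three => store store fish fish store store fish fish store store fish fish three three store three   [S -> store]

S => store store G => store store G S three => store store G S three S three => store store fish fish S three S three => store store fish fish store store G three S three => store store fish fish store store G S three three S three => store store fish fish store store fish fish S three three S three => store store fish fish store store fish fish store store G three three S three => store store fish fish store store fish fish store store fish fish three three S three => store store fish fish store store fish fish store store fish fish three three store three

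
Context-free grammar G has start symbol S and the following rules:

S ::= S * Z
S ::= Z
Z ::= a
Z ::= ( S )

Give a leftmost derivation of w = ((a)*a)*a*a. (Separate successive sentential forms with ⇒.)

S ⇒ S*Z   [S ::= S * Z]
S*Z ⇒ S*Z*Z   [S ::= S * Z]
S*Z*Z ⇒ Z*Z*Z   [S ::= Z]
Z*Z*Z ⇒ (S)*Z*Z   [Z ::= ( S )]
(S)*Z*Z ⇒ (S*Z)*Z*Z   [S ::= S * Z]
(S*Z)*Z*Z ⇒ (Z*Z)*Z*Z   [S ::= Z]
(Z*Z)*Z*Z ⇒ ((S)*Z)*Z*Z   [Z ::= ( S )]
((S)*Z)*Z*Z ⇒ ((Z)*Z)*Z*Z   [S ::= Z]
((Z)*Z)*Z*Z ⇒ ((a)*Z)*Z*Z   [Z ::= a]
((a)*Z)*Z*Z ⇒ ((a)*a)*Z*Z   [Z ::= a]
((a)*a)*Z*Z ⇒ ((a)*a)*a*Z   [Z ::= a]
((a)*a)*a*Z ⇒ ((a)*a)*a*a   [Z ::= a]

S⇒S*Z⇒S*Z*Z⇒Z*Z*Z⇒(S)*Z*Z⇒(S*Z)*Z*Z⇒(Z*Z)*Z*Z⇒((S)*Z)*Z*Z⇒((Z)*Z)*Z*Z⇒((a)*Z)*Z*Z⇒((a)*a)*Z*Z⇒((a)*a)*a*Z⇒((a)*a)*a*a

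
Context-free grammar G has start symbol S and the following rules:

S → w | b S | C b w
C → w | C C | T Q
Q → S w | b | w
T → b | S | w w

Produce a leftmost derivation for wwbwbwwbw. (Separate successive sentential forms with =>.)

S => Cbw   [S → C b w]
Cbw => TQbw   [C → T Q]
TQbw => wwQbw   [T → w w]
wwQbw => wwSwbw   [Q → S w]
wwSwbw => wwbSwbw   [S → b S]
wwbSwbw => wwbCbwwbw   [S → C b w]
wwbCbwwbw => wwbwbwwbw   [C → w]

S=>Cbw=>TQbw=>wwQbw=>wwSwbw=>wwbSwbw=>wwbCbwwbw=>wwbwbwwbw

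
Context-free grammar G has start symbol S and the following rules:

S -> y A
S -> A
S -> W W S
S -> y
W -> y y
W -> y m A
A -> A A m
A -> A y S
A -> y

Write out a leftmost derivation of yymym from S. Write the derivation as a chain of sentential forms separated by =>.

S => A => AAm => AAmAm => yAmAm => yymAm => yymym

S => A   [S -> A]
A => AAm   [A -> A A m]
AAm => AAmAm   [A -> A A m]
AAmAm => yAmAm   [A -> y]
yAmAm => yymAm   [A -> y]
yymAm => yymym   [A -> y]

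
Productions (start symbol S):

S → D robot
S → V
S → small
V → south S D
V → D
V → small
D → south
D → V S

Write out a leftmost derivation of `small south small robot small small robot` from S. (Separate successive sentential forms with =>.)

S => D robot   [S → D robot]
D robot => V S robot   [D → V S]
V S robot => D S robot   [V → D]
D S robot => V S S robot   [D → V S]
V S S robot => D S S robot   [V → D]
D S S robot => V S S S robot   [D → V S]
V S S S robot => small S S S robot   [V → small]
small S S S robot => small D robot S S robot   [S → D robot]
small D robot S S robot => small V S robot S S robot   [D → V S]
small V S robot S S robot => small D S robot S S robot   [V → D]
small D S robot S S robot => small south S robot S S robot   [D → south]
small south S robot S S robot => small south small robot S S robot   [S → small]
small south small robot S S robot => small south small robot small S robot   [S → small]
small south small robot small S robot => small south small robot small small robot   [S → small]

S => D robot => V S robot => D S robot => V S S robot => D S S robot => V S S S robot => small S S S robot => small D robot S S robot => small V S robot S S robot => small D S robot S S robot => small south S robot S S robot => small south small robot S S robot => small south small robot small S robot => small south small robot small small robot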